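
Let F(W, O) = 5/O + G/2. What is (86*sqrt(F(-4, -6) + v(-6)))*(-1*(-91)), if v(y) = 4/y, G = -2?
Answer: 3913*I*sqrt(10) ≈ 12374.0*I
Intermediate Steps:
F(W, O) = -1 + 5/O (F(W, O) = 5/O - 2/2 = 5/O - 2*1/2 = 5/O - 1 = -1 + 5/O)
(86*sqrt(F(-4, -6) + v(-6)))*(-1*(-91)) = (86*sqrt((5 - 1*(-6))/(-6) + 4/(-6)))*(-1*(-91)) = (86*sqrt(-(5 + 6)/6 + 4*(-1/6)))*91 = (86*sqrt(-1/6*11 - 2/3))*91 = (86*sqrt(-11/6 - 2/3))*91 = (86*sqrt(-5/2))*91 = (86*(I*sqrt(10)/2))*91 = (43*I*sqrt(10))*91 = 3913*I*sqrt(10)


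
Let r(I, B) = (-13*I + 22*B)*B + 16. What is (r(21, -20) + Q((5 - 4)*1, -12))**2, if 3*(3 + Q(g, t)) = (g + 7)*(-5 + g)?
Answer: 1830727369/9 ≈ 2.0341e+8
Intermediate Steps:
r(I, B) = 16 + B*(-13*I + 22*B) (r(I, B) = B*(-13*I + 22*B) + 16 = 16 + B*(-13*I + 22*B))
Q(g, t) = -3 + (-5 + g)*(7 + g)/3 (Q(g, t) = -3 + ((g + 7)*(-5 + g))/3 = -3 + ((7 + g)*(-5 + g))/3 = -3 + ((-5 + g)*(7 + g))/3 = -3 + (-5 + g)*(7 + g)/3)
(r(21, -20) + Q((5 - 4)*1, -12))**2 = ((16 + 22*(-20)**2 - 13*(-20)*21) + (-44/3 + ((5 - 4)*1)**2/3 + 2*((5 - 4)*1)/3))**2 = ((16 + 22*400 + 5460) + (-44/3 + (1*1)**2/3 + 2*(1*1)/3))**2 = ((16 + 8800 + 5460) + (-44/3 + (1/3)*1**2 + (2/3)*1))**2 = (14276 + (-44/3 + (1/3)*1 + 2/3))**2 = (14276 + (-44/3 + 1/3 + 2/3))**2 = (14276 - 41/3)**2 = (42787/3)**2 = 1830727369/9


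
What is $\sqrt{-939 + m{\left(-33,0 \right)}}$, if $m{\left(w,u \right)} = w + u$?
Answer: $18 i \sqrt{3} \approx 31.177 i$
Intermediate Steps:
$m{\left(w,u \right)} = u + w$
$\sqrt{-939 + m{\left(-33,0 \right)}} = \sqrt{-939 + \left(0 - 33\right)} = \sqrt{-939 - 33} = \sqrt{-972} = 18 i \sqrt{3}$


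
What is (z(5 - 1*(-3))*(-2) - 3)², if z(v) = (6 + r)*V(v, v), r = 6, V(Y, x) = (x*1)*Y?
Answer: 2368521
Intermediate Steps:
V(Y, x) = Y*x (V(Y, x) = x*Y = Y*x)
z(v) = 12*v² (z(v) = (6 + 6)*(v*v) = 12*v²)
(z(5 - 1*(-3))*(-2) - 3)² = ((12*(5 - 1*(-3))²)*(-2) - 3)² = ((12*(5 + 3)²)*(-2) - 3)² = ((12*8²)*(-2) - 3)² = ((12*64)*(-2) - 3)² = (768*(-2) - 3)² = (-1536 - 3)² = (-1539)² = 2368521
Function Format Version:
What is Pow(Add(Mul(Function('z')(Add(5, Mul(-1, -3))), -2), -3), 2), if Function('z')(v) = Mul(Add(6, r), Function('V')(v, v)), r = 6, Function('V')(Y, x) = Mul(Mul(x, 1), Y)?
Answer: 2368521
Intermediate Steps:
Function('V')(Y, x) = Mul(Y, x) (Function('V')(Y, x) = Mul(x, Y) = Mul(Y, x))
Function('z')(v) = Mul(12, Pow(v, 2)) (Function('z')(v) = Mul(Add(6, 6), Mul(v, v)) = Mul(12, Pow(v, 2)))
Pow(Add(Mul(Function('z')(Add(5, Mul(-1, -3))), -2), -3), 2) = Pow(Add(Mul(Mul(12, Pow(Add(5, Mul(-1, -3)), 2)), -2), -3), 2) = Pow(Add(Mul(Mul(12, Pow(Add(5, 3), 2)), -2), -3), 2) = Pow(Add(Mul(Mul(12, Pow(8, 2)), -2), -3), 2) = Pow(Add(Mul(Mul(12, 64), -2), -3), 2) = Pow(Add(Mul(768, -2), -3), 2) = Pow(Add(-1536, -3), 2) = Pow(-1539, 2) = 2368521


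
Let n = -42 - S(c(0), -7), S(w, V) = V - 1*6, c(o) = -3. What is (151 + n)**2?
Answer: 14884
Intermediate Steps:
S(w, V) = -6 + V (S(w, V) = V - 6 = -6 + V)
n = -29 (n = -42 - (-6 - 7) = -42 - 1*(-13) = -42 + 13 = -29)
(151 + n)**2 = (151 - 29)**2 = 122**2 = 14884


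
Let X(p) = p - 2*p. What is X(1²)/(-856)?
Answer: 1/856 ≈ 0.0011682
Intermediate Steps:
X(p) = -p
X(1²)/(-856) = -1*1²/(-856) = -1*1*(-1/856) = -1*(-1/856) = 1/856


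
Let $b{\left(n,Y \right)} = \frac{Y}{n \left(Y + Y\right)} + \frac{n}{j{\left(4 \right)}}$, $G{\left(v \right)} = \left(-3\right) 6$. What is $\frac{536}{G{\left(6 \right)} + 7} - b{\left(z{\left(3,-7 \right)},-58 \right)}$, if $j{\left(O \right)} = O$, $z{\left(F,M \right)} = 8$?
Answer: $- \frac{8939}{176} \approx -50.79$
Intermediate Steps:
$G{\left(v \right)} = -18$
$b{\left(n,Y \right)} = \frac{1}{2 n} + \frac{n}{4}$ ($b{\left(n,Y \right)} = \frac{Y}{n \left(Y + Y\right)} + \frac{n}{4} = \frac{Y}{n 2 Y} + n \frac{1}{4} = \frac{Y}{2 Y n} + \frac{n}{4} = Y \frac{1}{2 Y n} + \frac{n}{4} = \frac{1}{2 n} + \frac{n}{4}$)
$\frac{536}{G{\left(6 \right)} + 7} - b{\left(z{\left(3,-7 \right)},-58 \right)} = \frac{536}{-18 + 7} - \frac{2 + 8^{2}}{4 \cdot 8} = \frac{536}{-11} - \frac{1}{4} \cdot \frac{1}{8} \left(2 + 64\right) = 536 \left(- \frac{1}{11}\right) - \frac{1}{4} \cdot \frac{1}{8} \cdot 66 = - \frac{536}{11} - \frac{33}{16} = - \frac{8939}{176}$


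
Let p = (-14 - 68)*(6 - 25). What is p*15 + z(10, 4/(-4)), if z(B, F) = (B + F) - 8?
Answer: 23371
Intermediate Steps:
z(B, F) = -8 + B + F
p = 1558 (p = -82*(-19) = 1558)
p*15 + z(10, 4/(-4)) = 1558*15 + (-8 + 10 + 4/(-4)) = 23370 + (-8 + 10 + 4*(-1/4)) = 23370 + (-8 + 10 - 1) = 23370 + 1 = 23371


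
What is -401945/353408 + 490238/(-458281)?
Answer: -357457787649/161960171648 ≈ -2.2071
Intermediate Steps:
-401945/353408 + 490238/(-458281) = -401945*1/353408 + 490238*(-1/458281) = -401945/353408 - 490238/458281 = -357457787649/161960171648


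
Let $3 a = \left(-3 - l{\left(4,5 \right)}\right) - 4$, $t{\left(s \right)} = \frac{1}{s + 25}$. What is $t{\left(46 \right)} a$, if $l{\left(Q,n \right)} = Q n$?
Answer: $- \frac{9}{71} \approx -0.12676$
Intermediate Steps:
$t{\left(s \right)} = \frac{1}{25 + s}$
$a = -9$ ($a = \frac{\left(-3 - 4 \cdot 5\right) - 4}{3} = \frac{\left(-3 - 20\right) - 4}{3} = \frac{-23 - 4}{3} = \frac{1}{3} \left(-27\right) = -9$)
$t{\left(46 \right)} a = \frac{1}{25 + 46} \left(-9\right) = \frac{1}{71} \left(-9\right) = - \frac{9}{71}$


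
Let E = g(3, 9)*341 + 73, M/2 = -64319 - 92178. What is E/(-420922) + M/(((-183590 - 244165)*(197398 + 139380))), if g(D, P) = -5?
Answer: 58808793658237/15159345184066395 ≈ 0.0038794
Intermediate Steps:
M = -312994 (M = 2*(-64319 - 92178) = 2*(-156497) = -312994)
E = -1632 (E = -5*341 + 73 = -1705 + 73 = -1632)
E/(-420922) + M/(((-183590 - 244165)*(197398 + 139380))) = -1632/(-420922) - 312994*1/((-183590 - 244165)*(197398 + 139380)) = -1632*(-1/420922) - 312994/((-427755*336778)) = 816/210461 - 312994/(-144058473390) = 816/210461 - 312994*(-1/144058473390) = 816/210461 + 156497/72029236695 = 58808793658237/15159345184066395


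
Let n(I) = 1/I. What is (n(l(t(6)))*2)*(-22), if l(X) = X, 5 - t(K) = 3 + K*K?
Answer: 22/17 ≈ 1.2941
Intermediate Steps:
t(K) = 2 - K² (t(K) = 5 - (3 + K*K) = 5 - (3 + K²) = 5 + (-3 - K²) = 2 - K²)
(n(l(t(6)))*2)*(-22) = (2/(2 - 1*6²))*(-22) = (2/(2 - 1*36))*(-22) = (2/(2 - 36))*(-22) = (2/(-34))*(-22) = -1/34*2*(-22) = -1/17*(-22) = 22/17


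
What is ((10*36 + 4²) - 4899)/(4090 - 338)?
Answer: -4523/3752 ≈ -1.2055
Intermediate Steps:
((10*36 + 4²) - 4899)/(4090 - 338) = ((360 + 16) - 4899)/3752 = (376 - 4899)*(1/3752) = -4523*1/3752 = -4523/3752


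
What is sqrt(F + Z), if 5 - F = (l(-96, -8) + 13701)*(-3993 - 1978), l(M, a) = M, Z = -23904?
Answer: 2*sqrt(20302889) ≈ 9011.8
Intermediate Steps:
F = 81235460 (F = 5 - (-96 + 13701)*(-3993 - 1978) = 5 - 13605*(-5971) = 5 - 1*(-81235455) = 5 + 81235455 = 81235460)
sqrt(F + Z) = sqrt(81235460 - 23904) = sqrt(81211556) = 2*sqrt(20302889)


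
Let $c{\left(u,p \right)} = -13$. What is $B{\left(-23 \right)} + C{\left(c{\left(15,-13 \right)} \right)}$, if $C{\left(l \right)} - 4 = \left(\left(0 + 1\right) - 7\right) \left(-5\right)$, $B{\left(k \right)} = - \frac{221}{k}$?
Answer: $\frac{1003}{23} \approx 43.609$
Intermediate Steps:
$C{\left(l \right)} = 34$ ($C{\left(l \right)} = 4 + \left(\left(0 + 1\right) - 7\right) \left(-5\right) = 4 + \left(1 - 7\right) \left(-5\right) = 4 - -30 = 4 + 30 = 34$)
$B{\left(-23 \right)} + C{\left(c{\left(15,-13 \right)} \right)} = - \frac{221}{-23} + 34 = \left(-221\right) \left(- \frac{1}{23}\right) + 34 = \frac{221}{23} + 34 = \frac{1003}{23}$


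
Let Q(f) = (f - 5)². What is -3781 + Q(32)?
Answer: -3052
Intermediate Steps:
Q(f) = (-5 + f)²
-3781 + Q(32) = -3781 + (-5 + 32)² = -3781 + 27² = -3781 + 729 = -3052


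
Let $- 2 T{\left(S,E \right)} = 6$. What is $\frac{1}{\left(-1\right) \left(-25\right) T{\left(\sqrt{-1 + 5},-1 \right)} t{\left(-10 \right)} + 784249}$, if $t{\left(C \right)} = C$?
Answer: $\frac{1}{784999} \approx 1.2739 \cdot 10^{-6}$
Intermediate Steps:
$T{\left(S,E \right)} = -3$ ($T{\left(S,E \right)} = \left(- \frac{1}{2}\right) 6 = -3$)
$\frac{1}{\left(-1\right) \left(-25\right) T{\left(\sqrt{-1 + 5},-1 \right)} t{\left(-10 \right)} + 784249} = \frac{1}{\left(-1\right) \left(-25\right) \left(-3\right) \left(-10\right) + 784249} = \frac{1}{25 \left(-3\right) \left(-10\right) + 784249} = \frac{1}{\left(-75\right) \left(-10\right) + 784249} = \frac{1}{750 + 784249} = \frac{1}{784999}$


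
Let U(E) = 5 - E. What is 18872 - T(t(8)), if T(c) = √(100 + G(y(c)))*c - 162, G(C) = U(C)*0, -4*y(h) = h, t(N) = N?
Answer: 18954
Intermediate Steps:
y(h) = -h/4
G(C) = 0 (G(C) = (5 - C)*0 = 0)
T(c) = -162 + 10*c (T(c) = √(100 + 0)*c - 162 = √100*c - 162 = 10*c - 162 = -162 + 10*c)
18872 - T(t(8)) = 18872 - (-162 + 10*8) = 18872 - (-162 + 80) = 18872 - 1*(-82) = 18872 + 82 = 18954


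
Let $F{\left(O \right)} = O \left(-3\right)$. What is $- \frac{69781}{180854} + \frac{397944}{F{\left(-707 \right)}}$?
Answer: $\frac{772276975}{4124638} \approx 187.24$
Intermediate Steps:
$F{\left(O \right)} = - 3 O$
$- \frac{69781}{180854} + \frac{397944}{F{\left(-707 \right)}} = - \frac{69781}{180854} + \frac{397944}{\left(-3\right) \left(-707\right)} = \left(-69781\right) \frac{1}{180854} + \frac{397944}{2121} = - \frac{2251}{5834} + 397944 \cdot \frac{1}{2121} = - \frac{2251}{5834} + \frac{132648}{707} = \frac{772276975}{4124638}$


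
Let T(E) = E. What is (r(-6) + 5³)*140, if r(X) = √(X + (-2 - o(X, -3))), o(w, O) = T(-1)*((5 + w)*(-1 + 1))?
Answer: 17500 + 280*I*√2 ≈ 17500.0 + 395.98*I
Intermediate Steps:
o(w, O) = 0 (o(w, O) = -(5 + w)*(-1 + 1) = -(5 + w)*0 = -1*0 = 0)
r(X) = √(-2 + X) (r(X) = √(X + (-2 - 1*0)) = √(X + (-2 + 0)) = √(X - 2) = √(-2 + X))
(r(-6) + 5³)*140 = (√(-2 - 6) + 5³)*140 = (√(-8) + 125)*140 = (2*I*√2 + 125)*140 = (125 + 2*I*√2)*140 = 17500 + 280*I*√2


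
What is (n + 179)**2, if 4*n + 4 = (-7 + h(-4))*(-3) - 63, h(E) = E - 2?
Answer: 29584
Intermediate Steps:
h(E) = -2 + E
n = -7 (n = -1 + ((-7 + (-2 - 4))*(-3) - 63)/4 = -1 + ((-7 - 6)*(-3) - 63)/4 = -1 + (-13*(-3) - 63)/4 = -1 + (39 - 63)/4 = -1 + (1/4)*(-24) = -1 - 6 = -7)
(n + 179)**2 = (-7 + 179)**2 = 172**2 = 29584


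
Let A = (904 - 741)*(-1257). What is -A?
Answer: 204891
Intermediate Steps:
A = -204891 (A = 163*(-1257) = -204891)
-A = -1*(-204891) = 204891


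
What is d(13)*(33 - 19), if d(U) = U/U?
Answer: 14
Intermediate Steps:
d(U) = 1
d(13)*(33 - 19) = 1*(33 - 19) = 1*14 = 14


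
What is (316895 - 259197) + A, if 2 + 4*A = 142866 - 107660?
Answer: 66499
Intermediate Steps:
A = 8801 (A = -½ + (142866 - 107660)/4 = -½ + (¼)*35206 = -½ + 17603/2 = 8801)
(316895 - 259197) + A = (316895 - 259197) + 8801 = 57698 + 8801 = 66499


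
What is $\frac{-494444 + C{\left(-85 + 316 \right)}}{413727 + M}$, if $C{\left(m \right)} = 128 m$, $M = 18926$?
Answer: $- \frac{20212}{18811} \approx -1.0745$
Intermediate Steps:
$\frac{-494444 + C{\left(-85 + 316 \right)}}{413727 + M} = \frac{-494444 + 128 \left(-85 + 316\right)}{413727 + 18926} = \frac{-494444 + 128 \cdot 231}{432653} = \left(-494444 + 29568\right) \frac{1}{432653} = \left(-464876\right) \frac{1}{432653} = - \frac{20212}{18811}$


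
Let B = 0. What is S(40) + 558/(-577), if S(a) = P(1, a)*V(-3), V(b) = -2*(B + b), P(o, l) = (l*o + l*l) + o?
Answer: 5680584/577 ≈ 9845.0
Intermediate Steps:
P(o, l) = o + l**2 + l*o (P(o, l) = (l*o + l**2) + o = (l**2 + l*o) + o = o + l**2 + l*o)
V(b) = -2*b (V(b) = -2*(0 + b) = -2*b)
S(a) = 6 + 6*a + 6*a**2 (S(a) = (1 + a**2 + a*1)*(-2*(-3)) = (1 + a**2 + a)*6 = (1 + a + a**2)*6 = 6 + 6*a + 6*a**2)
S(40) + 558/(-577) = (6 + 6*40 + 6*40**2) + 558/(-577) = (6 + 240 + 6*1600) - 1/577*558 = (6 + 240 + 9600) - 558/577 = 9846 - 558/577 = 5680584/577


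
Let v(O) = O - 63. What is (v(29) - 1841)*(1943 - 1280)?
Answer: -1243125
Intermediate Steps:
v(O) = -63 + O
(v(29) - 1841)*(1943 - 1280) = ((-63 + 29) - 1841)*(1943 - 1280) = (-34 - 1841)*663 = -1875*663 = -1243125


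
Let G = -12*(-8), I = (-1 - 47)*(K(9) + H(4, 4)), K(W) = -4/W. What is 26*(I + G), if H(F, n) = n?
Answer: -5824/3 ≈ -1941.3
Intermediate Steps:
I = -512/3 (I = (-1 - 47)*(-4/9 + 4) = -48*(-4*⅑ + 4) = -48*(-4/9 + 4) = -48*32/9 = -512/3 ≈ -170.67)
G = 96
26*(I + G) = 26*(-512/3 + 96) = 26*(-224/3) = -5824/3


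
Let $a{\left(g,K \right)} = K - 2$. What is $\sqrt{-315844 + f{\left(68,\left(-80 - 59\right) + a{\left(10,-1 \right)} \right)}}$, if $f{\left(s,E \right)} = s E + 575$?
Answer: $5 i \sqrt{12997} \approx 570.02 i$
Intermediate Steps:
$a{\left(g,K \right)} = -2 + K$
$f{\left(s,E \right)} = 575 + E s$ ($f{\left(s,E \right)} = E s + 575 = 575 + E s$)
$\sqrt{-315844 + f{\left(68,\left(-80 - 59\right) + a{\left(10,-1 \right)} \right)}} = \sqrt{-315844 + \left(575 + \left(\left(-80 - 59\right) - 3\right) 68\right)} = \sqrt{-315844 + \left(575 + \left(-139 - 3\right) 68\right)} = \sqrt{-315844 + \left(575 - 9656\right)} = \sqrt{-315844 - 9081} = \sqrt{-324925} = 5 i \sqrt{12997}$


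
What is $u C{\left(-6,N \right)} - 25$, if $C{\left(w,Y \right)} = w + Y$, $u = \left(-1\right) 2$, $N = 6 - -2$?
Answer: $-29$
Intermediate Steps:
$N = 8$ ($N = 6 + 2 = 8$)
$u = -2$
$C{\left(w,Y \right)} = Y + w$
$u C{\left(-6,N \right)} - 25 = - 2 \left(8 - 6\right) - 25 = \left(-2\right) 2 - 25 = -4 - 25 = -29$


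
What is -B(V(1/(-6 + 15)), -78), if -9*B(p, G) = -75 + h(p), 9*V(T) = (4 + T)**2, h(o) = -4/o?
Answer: -35197/4107 ≈ -8.5700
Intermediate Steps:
V(T) = (4 + T)**2/9
B(p, G) = 25/3 + 4/(9*p) (B(p, G) = -(-75 - 4/p)/9 = 25/3 + 4/(9*p))
-B(V(1/(-6 + 15)), -78) = -(4 + 75*((4 + 1/(-6 + 15))**2/9))/(9*((4 + 1/(-6 + 15))**2/9)) = -(4 + 75*((4 + 1/9)**2/9))/(9*((4 + 1/9)**2/9)) = -(4 + 75*((37/9)**2/9))/(9*((37/9)**2/9)) = -(4 + 75*((1/9)*(1369/81)))/(9*((1/9)*(1369/81))) = -(4 + 75*(1369/729))/(9*1369/729) = -729*(4 + 34225/243)/(9*1369) = -729*35197/(9*1369*243) = -1*35197/4107 = -35197/4107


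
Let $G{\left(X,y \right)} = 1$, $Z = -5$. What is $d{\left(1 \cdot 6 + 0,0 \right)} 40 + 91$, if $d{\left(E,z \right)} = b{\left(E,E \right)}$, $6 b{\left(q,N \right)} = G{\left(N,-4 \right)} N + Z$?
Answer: $\frac{293}{3} \approx 97.667$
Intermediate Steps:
$b{\left(q,N \right)} = - \frac{5}{6} + \frac{N}{6}$ ($b{\left(q,N \right)} = \frac{1 N - 5}{6} = \frac{N - 5}{6} = \frac{-5 + N}{6} = - \frac{5}{6} + \frac{N}{6}$)
$d{\left(E,z \right)} = - \frac{5}{6} + \frac{E}{6}$
$d{\left(1 \cdot 6 + 0,0 \right)} 40 + 91 = \left(- \frac{5}{6} + \frac{1 \cdot 6 + 0}{6}\right) 40 + 91 = \left(- \frac{5}{6} + \frac{6 + 0}{6}\right) 40 + 91 = \left(- \frac{5}{6} + \frac{1}{6} \cdot 6\right) 40 + 91 = \left(- \frac{5}{6} + 1\right) 40 + 91 = \frac{1}{6} \cdot 40 + 91 = \frac{20}{3} + 91 = \frac{293}{3}$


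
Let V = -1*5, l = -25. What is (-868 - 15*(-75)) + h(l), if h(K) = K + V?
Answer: 227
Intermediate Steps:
V = -5
h(K) = -5 + K (h(K) = K - 5 = -5 + K)
(-868 - 15*(-75)) + h(l) = (-868 - 15*(-75)) + (-5 - 25) = (-868 - 1*(-1125)) - 30 = (-868 + 1125) - 30 = 257 - 30 = 227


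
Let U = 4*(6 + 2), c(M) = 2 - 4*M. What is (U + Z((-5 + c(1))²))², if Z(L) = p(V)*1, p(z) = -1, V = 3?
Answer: 961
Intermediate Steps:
Z(L) = -1 (Z(L) = -1*1 = -1)
U = 32 (U = 4*8 = 32)
(U + Z((-5 + c(1))²))² = (32 - 1)² = 31² = 961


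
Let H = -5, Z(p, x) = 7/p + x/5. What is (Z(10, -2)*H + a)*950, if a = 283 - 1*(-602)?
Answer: 839325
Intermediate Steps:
Z(p, x) = 7/p + x/5 (Z(p, x) = 7/p + x*(⅕) = 7/p + x/5)
a = 885 (a = 283 + 602 = 885)
(Z(10, -2)*H + a)*950 = ((7/10 + (⅕)*(-2))*(-5) + 885)*950 = ((7*(⅒) - ⅖)*(-5) + 885)*950 = ((7/10 - ⅖)*(-5) + 885)*950 = ((3/10)*(-5) + 885)*950 = (-3/2 + 885)*950 = (1767/2)*950 = 839325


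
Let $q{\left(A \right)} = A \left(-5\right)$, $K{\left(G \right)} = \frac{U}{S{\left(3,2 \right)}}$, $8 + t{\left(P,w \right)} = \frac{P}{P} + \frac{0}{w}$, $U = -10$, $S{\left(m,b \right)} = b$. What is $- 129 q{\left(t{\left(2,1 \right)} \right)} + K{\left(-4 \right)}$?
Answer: $-4520$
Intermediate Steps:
$t{\left(P,w \right)} = -7$ ($t{\left(P,w \right)} = -8 + \left(\frac{P}{P} + \frac{0}{w}\right) = -8 + \left(1 + 0\right) = -8 + 1 = -7$)
$K{\left(G \right)} = -5$ ($K{\left(G \right)} = - \frac{10}{2} = \left(-10\right) \frac{1}{2} = -5$)
$q{\left(A \right)} = - 5 A$
$- 129 q{\left(t{\left(2,1 \right)} \right)} + K{\left(-4 \right)} = - 129 \left(\left(-5\right) \left(-7\right)\right) - 5 = \left(-129\right) 35 - 5 = -4515 - 5 = -4520$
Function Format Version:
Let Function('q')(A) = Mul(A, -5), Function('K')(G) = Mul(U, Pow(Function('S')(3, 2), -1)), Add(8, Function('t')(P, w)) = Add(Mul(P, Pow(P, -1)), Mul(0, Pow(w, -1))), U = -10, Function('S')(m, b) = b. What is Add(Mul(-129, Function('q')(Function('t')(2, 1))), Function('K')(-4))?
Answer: -4520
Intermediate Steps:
Function('t')(P, w) = -7 (Function('t')(P, w) = Add(-8, Add(Mul(P, Pow(P, -1)), Mul(0, Pow(w, -1)))) = Add(-8, Add(1, 0)) = Add(-8, 1) = -7)
Function('K')(G) = -5 (Function('K')(G) = Mul(-10, Pow(2, -1)) = Mul(-10, Rational(1, 2)) = -5)
Function('q')(A) = Mul(-5, A)
Add(Mul(-129, Function('q')(Function('t')(2, 1))), Function('K')(-4)) = Add(Mul(-129, Mul(-5, -7)), -5) = Add(Mul(-129, 35), -5) = Add(-4515, -5) = -4520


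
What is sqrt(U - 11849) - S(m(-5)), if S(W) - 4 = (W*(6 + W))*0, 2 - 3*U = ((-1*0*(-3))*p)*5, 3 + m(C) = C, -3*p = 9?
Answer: -4 + I*sqrt(106635)/3 ≈ -4.0 + 108.85*I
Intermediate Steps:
p = -3 (p = -1/3*9 = -3)
m(C) = -3 + C
U = 2/3 (U = 2/3 - (-1*0*(-3))*(-3)*5/3 = 2/3 - (0*(-3))*(-3)*5/3 = 2/3 - 0*(-3)*5/3 = 2/3 - 0*5 = 2/3 - 1/3*0 = 2/3 + 0 = 2/3 ≈ 0.66667)
S(W) = 4 (S(W) = 4 + (W*(6 + W))*0 = 4 + 0 = 4)
sqrt(U - 11849) - S(m(-5)) = sqrt(2/3 - 11849) - 1*4 = sqrt(-35545/3) - 4 = I*sqrt(106635)/3 - 4 = -4 + I*sqrt(106635)/3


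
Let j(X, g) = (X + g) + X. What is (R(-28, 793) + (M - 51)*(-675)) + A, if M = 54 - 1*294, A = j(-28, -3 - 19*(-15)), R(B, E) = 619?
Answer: 197270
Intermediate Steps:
j(X, g) = g + 2*X
A = 226 (A = (-3 - 19*(-15)) + 2*(-28) = (-3 + 285) - 56 = 282 - 56 = 226)
M = -240 (M = 54 - 294 = -240)
(R(-28, 793) + (M - 51)*(-675)) + A = (619 + (-240 - 51)*(-675)) + 226 = (619 - 291*(-675)) + 226 = (619 + 196425) + 226 = 197044 + 226 = 197270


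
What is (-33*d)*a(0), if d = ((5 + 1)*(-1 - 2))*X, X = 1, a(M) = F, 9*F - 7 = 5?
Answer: 792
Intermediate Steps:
F = 4/3 (F = 7/9 + (⅑)*5 = 7/9 + 5/9 = 4/3 ≈ 1.3333)
a(M) = 4/3
d = -18 (d = ((5 + 1)*(-1 - 2))*1 = (6*(-3))*1 = -18*1 = -18)
(-33*d)*a(0) = -33*(-18)*(4/3) = 594*(4/3) = 792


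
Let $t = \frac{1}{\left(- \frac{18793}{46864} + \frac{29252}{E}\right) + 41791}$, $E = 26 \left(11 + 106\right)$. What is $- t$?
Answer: $- \frac{71280144}{2979525346615} \approx -2.3923 \cdot 10^{-5}$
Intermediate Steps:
$E = 3042$ ($E = 26 \cdot 117 = 3042$)
$t = \frac{71280144}{2979525346615}$ ($t = \frac{1}{\left(- \frac{18793}{46864} + \frac{29252}{3042}\right) + 41791} = \frac{1}{\left(\left(-18793\right) \frac{1}{46864} + 29252 \cdot \frac{1}{3042}\right) + 41791} = \frac{1}{\left(- \frac{18793}{46864} + \frac{14626}{1521}\right) + 41791} = \frac{1}{\frac{656848711}{71280144} + 41791} = \frac{1}{\frac{2979525346615}{71280144}} = \frac{71280144}{2979525346615} \approx 2.3923 \cdot 10^{-5}$)
$- t = \left(-1\right) \frac{71280144}{2979525346615} = - \frac{71280144}{2979525346615}$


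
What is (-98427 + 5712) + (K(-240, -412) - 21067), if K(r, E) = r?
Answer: -114022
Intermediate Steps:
(-98427 + 5712) + (K(-240, -412) - 21067) = (-98427 + 5712) + (-240 - 21067) = -92715 - 21307 = -114022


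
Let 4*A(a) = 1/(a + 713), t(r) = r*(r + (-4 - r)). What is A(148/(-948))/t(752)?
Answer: -237/2032734208 ≈ -1.1659e-7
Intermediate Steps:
t(r) = -4*r (t(r) = r*(-4) = -4*r)
A(a) = 1/(4*(713 + a)) (A(a) = 1/(4*(a + 713)) = 1/(4*(713 + a)))
A(148/(-948))/t(752) = (1/(4*(713 + 148/(-948))))/((-4*752)) = (1/(4*(713 + 148*(-1/948))))/(-3008) = (1/(4*(713 - 37/237)))*(-1/3008) = (1/(4*(168944/237)))*(-1/3008) = ((¼)*(237/168944))*(-1/3008) = (237/675776)*(-1/3008) = -237/2032734208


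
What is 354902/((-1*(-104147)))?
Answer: 354902/104147 ≈ 3.4077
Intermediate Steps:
354902/((-1*(-104147))) = 354902/104147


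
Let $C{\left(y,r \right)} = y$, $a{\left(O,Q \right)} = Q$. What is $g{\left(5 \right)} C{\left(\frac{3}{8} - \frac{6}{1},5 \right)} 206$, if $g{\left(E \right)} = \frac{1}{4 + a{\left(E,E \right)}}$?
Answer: $- \frac{515}{4} \approx -128.75$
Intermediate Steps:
$g{\left(E \right)} = \frac{1}{4 + E}$
$g{\left(5 \right)} C{\left(\frac{3}{8} - \frac{6}{1},5 \right)} 206 = \frac{\frac{3}{8} - \frac{6}{1}}{4 + 5} \cdot 206 = \frac{3 \cdot \frac{1}{8} - 6}{9} \cdot 206 = \frac{\frac{3}{8} - 6}{9} \cdot 206 = \frac{1}{9} \left(- \frac{45}{8}\right) 206 = \left(- \frac{5}{8}\right) 206 = - \frac{515}{4}$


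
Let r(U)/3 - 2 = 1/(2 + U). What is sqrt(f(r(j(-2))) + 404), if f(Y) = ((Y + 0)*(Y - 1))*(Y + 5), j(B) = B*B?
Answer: sqrt(13042)/4 ≈ 28.550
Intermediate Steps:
j(B) = B**2
r(U) = 6 + 3/(2 + U)
f(Y) = Y*(-1 + Y)*(5 + Y) (f(Y) = (Y*(-1 + Y))*(5 + Y) = Y*(-1 + Y)*(5 + Y))
sqrt(f(r(j(-2))) + 404) = sqrt((3*(5 + 2*(-2)**2)/(2 + (-2)**2))*(-5 + (3*(5 + 2*(-2)**2)/(2 + (-2)**2))**2 + 4*(3*(5 + 2*(-2)**2)/(2 + (-2)**2))) + 404) = sqrt((3*(5 + 2*4)/(2 + 4))*(-5 + (3*(5 + 2*4)/(2 + 4))**2 + 4*(3*(5 + 2*4)/(2 + 4))) + 404) = sqrt((3*(5 + 8)/6)*(-5 + (3*(5 + 8)/6)**2 + 4*(3*(5 + 8)/6)) + 404) = sqrt((3*(1/6)*13)*(-5 + (3*(1/6)*13)**2 + 4*(3*(1/6)*13)) + 404) = sqrt(13*(-5 + (13/2)**2 + 4*(13/2))/2 + 404) = sqrt(13*(-5 + 169/4 + 26)/2 + 404) = sqrt((13/2)*(253/4) + 404) = sqrt(3289/8 + 404) = sqrt(6521/8) = sqrt(13042)/4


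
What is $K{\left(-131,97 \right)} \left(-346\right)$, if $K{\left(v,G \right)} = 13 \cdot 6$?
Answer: $-26988$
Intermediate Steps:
$K{\left(v,G \right)} = 78$
$K{\left(-131,97 \right)} \left(-346\right) = 78 \left(-346\right) = -26988$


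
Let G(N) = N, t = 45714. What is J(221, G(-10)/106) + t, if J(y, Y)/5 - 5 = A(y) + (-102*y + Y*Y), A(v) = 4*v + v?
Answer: -172601689/2809 ≈ -61446.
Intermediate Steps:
A(v) = 5*v
J(y, Y) = 25 - 485*y + 5*Y**2 (J(y, Y) = 25 + 5*(5*y + (-102*y + Y*Y)) = 25 + 5*(5*y + (-102*y + Y**2)) = 25 + 5*(5*y + (Y**2 - 102*y)) = 25 + 5*(Y**2 - 97*y) = 25 + (-485*y + 5*Y**2) = 25 - 485*y + 5*Y**2)
J(221, G(-10)/106) + t = (25 - 485*221 + 5*(-10/106)**2) + 45714 = (25 - 107185 + 5*(-10*1/106)**2) + 45714 = (25 - 107185 + 5*(-5/53)**2) + 45714 = (25 - 107185 + 5*(25/2809)) + 45714 = (25 - 107185 + 125/2809) + 45714 = -301012315/2809 + 45714 = -172601689/2809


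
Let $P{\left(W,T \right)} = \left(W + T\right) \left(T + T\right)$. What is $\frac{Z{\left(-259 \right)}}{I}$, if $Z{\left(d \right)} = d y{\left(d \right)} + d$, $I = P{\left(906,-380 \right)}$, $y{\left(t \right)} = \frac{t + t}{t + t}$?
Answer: $\frac{259}{199880} \approx 0.0012958$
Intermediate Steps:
$y{\left(t \right)} = 1$ ($y{\left(t \right)} = \frac{2 t}{2 t} = 2 t \frac{1}{2 t} = 1$)
$P{\left(W,T \right)} = 2 T \left(T + W\right)$ ($P{\left(W,T \right)} = \left(T + W\right) 2 T = 2 T \left(T + W\right)$)
$I = -399760$ ($I = 2 \left(-380\right) \left(-380 + 906\right) = 2 \left(-380\right) 526 = -399760$)
$Z{\left(d \right)} = 2 d$ ($Z{\left(d \right)} = d 1 + d = d + d = 2 d$)
$\frac{Z{\left(-259 \right)}}{I} = \frac{2 \left(-259\right)}{-399760} = \left(-518\right) \left(- \frac{1}{399760}\right) = \frac{259}{199880}$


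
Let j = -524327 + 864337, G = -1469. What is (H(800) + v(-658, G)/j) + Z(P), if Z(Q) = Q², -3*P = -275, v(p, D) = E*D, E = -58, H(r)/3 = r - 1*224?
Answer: 15500929294/1530045 ≈ 10131.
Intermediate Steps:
H(r) = -672 + 3*r (H(r) = 3*(r - 1*224) = 3*(r - 224) = 3*(-224 + r) = -672 + 3*r)
v(p, D) = -58*D
j = 340010
P = 275/3 (P = -⅓*(-275) = 275/3 ≈ 91.667)
(H(800) + v(-658, G)/j) + Z(P) = ((-672 + 3*800) - 58*(-1469)/340010) + (275/3)² = ((-672 + 2400) + 85202*(1/340010)) + 75625/9 = (1728 + 42601/170005) + 75625/9 = 293811241/170005 + 75625/9 = 15500929294/1530045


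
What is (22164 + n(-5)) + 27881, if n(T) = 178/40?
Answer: 1000989/20 ≈ 50049.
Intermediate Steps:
n(T) = 89/20 (n(T) = 178*(1/40) = 89/20)
(22164 + n(-5)) + 27881 = (22164 + 89/20) + 27881 = 443369/20 + 27881 = 1000989/20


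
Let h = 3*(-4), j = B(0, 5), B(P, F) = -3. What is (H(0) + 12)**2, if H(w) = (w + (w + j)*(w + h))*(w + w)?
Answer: 144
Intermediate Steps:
j = -3
h = -12
H(w) = 2*w*(w + (-12 + w)*(-3 + w)) (H(w) = (w + (w - 3)*(w - 12))*(w + w) = (w + (-3 + w)*(-12 + w))*(2*w) = (w + (-12 + w)*(-3 + w))*(2*w) = 2*w*(w + (-12 + w)*(-3 + w)))
(H(0) + 12)**2 = (2*0*(36 + 0**2 - 14*0) + 12)**2 = (2*0*(36 + 0 + 0) + 12)**2 = (2*0*36 + 12)**2 = (0 + 12)**2 = 12**2 = 144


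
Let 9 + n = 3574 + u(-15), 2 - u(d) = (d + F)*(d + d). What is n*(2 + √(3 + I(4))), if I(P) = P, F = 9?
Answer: 6774 + 3387*√7 ≈ 15735.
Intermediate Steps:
u(d) = 2 - 2*d*(9 + d) (u(d) = 2 - (d + 9)*(d + d) = 2 - (9 + d)*2*d = 2 - 2*d*(9 + d))
n = 3387 (n = -9 + (3574 + (2 - 18*(-15) - 2*(-15)²)) = -9 + (3574 + (2 + 270 - 2*225)) = -9 + (3574 + (2 + 270 - 450)) = -9 + (3574 - 178) = -9 + 3396 = 3387)
n*(2 + √(3 + I(4))) = 3387*(2 + √(3 + 4)) = 3387*(2 + √7) = 6774 + 3387*√7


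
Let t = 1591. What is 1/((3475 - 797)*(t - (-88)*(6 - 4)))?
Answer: 1/4732026 ≈ 2.1133e-7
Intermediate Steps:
1/((3475 - 797)*(t - (-88)*(6 - 4))) = 1/((3475 - 797)*(1591 - (-88)*(6 - 4))) = 1/(2678*(1591 - (-88)*2)) = 1/(2678*(1591 - 44*(-4))) = 1/(2678*(1591 + 176)) = 1/(2678*1767) = 1/4732026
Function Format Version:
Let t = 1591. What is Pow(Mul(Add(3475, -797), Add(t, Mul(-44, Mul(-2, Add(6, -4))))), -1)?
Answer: Rational(1, 4732026) ≈ 2.1133e-7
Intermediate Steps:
Pow(Mul(Add(3475, -797), Add(t, Mul(-44, Mul(-2, Add(6, -4))))), -1) = Pow(Mul(Add(3475, -797), Add(1591, Mul(-44, Mul(-2, Add(6, -4))))), -1) = Pow(Mul(2678, Add(1591, Mul(-44, Mul(-2, 2)))), -1) = Pow(Mul(2678, Add(1591, Mul(-44, -4))), -1) = Pow(Mul(2678, Add(1591, 176)), -1) = Pow(Mul(2678, 1767), -1) = Pow(4732026, -1) = Rational(1, 4732026)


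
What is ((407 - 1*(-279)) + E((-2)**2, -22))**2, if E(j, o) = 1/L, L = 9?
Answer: 38130625/81 ≈ 4.7075e+5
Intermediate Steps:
E(j, o) = 1/9
((407 - 1*(-279)) + E((-2)**2, -22))**2 = ((407 - 1*(-279)) + 1/9)**2 = ((407 + 279) + 1/9)**2 = (686 + 1/9)**2 = (6175/9)**2 = 38130625/81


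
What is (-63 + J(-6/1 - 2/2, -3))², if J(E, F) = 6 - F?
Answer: 2916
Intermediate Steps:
(-63 + J(-6/1 - 2/2, -3))² = (-63 + (6 - 1*(-3)))² = (-63 + (6 + 3))² = (-63 + 9)² = (-54)² = 2916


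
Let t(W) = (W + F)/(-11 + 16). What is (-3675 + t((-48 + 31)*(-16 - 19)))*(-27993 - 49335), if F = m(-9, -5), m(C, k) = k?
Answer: 275055696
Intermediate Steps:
F = -5
t(W) = -1 + W/5 (t(W) = (W - 5)/(-11 + 16) = (-5 + W)/5 = (-5 + W)*(⅕) = -1 + W/5)
(-3675 + t((-48 + 31)*(-16 - 19)))*(-27993 - 49335) = (-3675 + (-1 + ((-48 + 31)*(-16 - 19))/5))*(-27993 - 49335) = (-3675 + (-1 + (-17*(-35))/5))*(-77328) = (-3675 + (-1 + (⅕)*595))*(-77328) = (-3675 + (-1 + 119))*(-77328) = (-3675 + 118)*(-77328) = -3557*(-77328) = 275055696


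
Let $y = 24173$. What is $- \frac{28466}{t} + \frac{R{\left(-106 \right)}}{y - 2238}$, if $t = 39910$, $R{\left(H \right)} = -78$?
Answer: $- \frac{62751469}{87542585} \approx -0.71681$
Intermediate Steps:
$- \frac{28466}{t} + \frac{R{\left(-106 \right)}}{y - 2238} = - \frac{28466}{39910} - \frac{78}{24173 - 2238} = \left(-28466\right) \frac{1}{39910} - \frac{78}{24173 - 2238} = - \frac{14233}{19955} - \frac{78}{21935} = - \frac{62751469}{87542585}$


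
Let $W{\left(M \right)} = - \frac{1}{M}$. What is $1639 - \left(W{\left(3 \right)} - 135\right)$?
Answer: $\frac{5323}{3} \approx 1774.3$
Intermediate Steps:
$1639 - \left(W{\left(3 \right)} - 135\right) = 1639 - \left(- \frac{1}{3} - 135\right) = 1639 - - \frac{406}{3} = 1639 + \frac{406}{3} = \frac{5323}{3}$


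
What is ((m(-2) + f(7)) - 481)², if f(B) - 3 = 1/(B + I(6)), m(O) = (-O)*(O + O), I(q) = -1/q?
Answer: 396806400/1681 ≈ 2.3605e+5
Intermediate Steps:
m(O) = -2*O² (m(O) = (-O)*(2*O) = -2*O²)
f(B) = 3 + 1/(-⅙ + B) (f(B) = 3 + 1/(B - 1/6) = 3 + 1/(B - 1*⅙) = 3 + 1/(B - ⅙) = 3 + 1/(-⅙ + B))
((m(-2) + f(7)) - 481)² = ((-2*(-2)² + 3*(1 + 6*7)/(-1 + 6*7)) - 481)² = ((-2*4 + 3*(1 + 42)/(-1 + 42)) - 481)² = ((-8 + 3*43/41) - 481)² = ((-8 + 3*(1/41)*43) - 481)² = ((-8 + 129/41) - 481)² = (-199/41 - 481)² = (-19920/41)² = 396806400/1681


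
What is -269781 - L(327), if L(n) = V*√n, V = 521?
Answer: -269781 - 521*√327 ≈ -2.7920e+5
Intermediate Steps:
L(n) = 521*√n
-269781 - L(327) = -269781 - 521*√327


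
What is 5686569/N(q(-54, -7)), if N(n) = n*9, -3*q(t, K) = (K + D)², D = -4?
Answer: -1895523/121 ≈ -15665.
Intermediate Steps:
q(t, K) = -(-4 + K)²/3 (q(t, K) = -(K - 4)²/3 = -(-4 + K)²/3)
N(n) = 9*n
5686569/N(q(-54, -7)) = 5686569/((9*(-(-4 - 7)²/3))) = 5686569/((9*(-⅓*(-11)²))) = 5686569/((9*(-⅓*121))) = 5686569/((9*(-121/3))) = 5686569/(-363) = 5686569*(-1/363) = -1895523/121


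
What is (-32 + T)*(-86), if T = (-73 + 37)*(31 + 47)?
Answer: 244240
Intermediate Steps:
T = -2808 (T = -36*78 = -2808)
(-32 + T)*(-86) = (-32 - 2808)*(-86) = -2840*(-86) = 244240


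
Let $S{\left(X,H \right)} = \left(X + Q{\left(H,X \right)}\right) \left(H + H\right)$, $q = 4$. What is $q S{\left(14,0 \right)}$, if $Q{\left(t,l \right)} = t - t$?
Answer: $0$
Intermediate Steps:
$Q{\left(t,l \right)} = 0$
$S{\left(X,H \right)} = 2 H X$ ($S{\left(X,H \right)} = \left(X + 0\right) \left(H + H\right) = X 2 H = 2 H X$)
$q S{\left(14,0 \right)} = 4 \cdot 2 \cdot 0 \cdot 14 = 4 \cdot 0 = 0$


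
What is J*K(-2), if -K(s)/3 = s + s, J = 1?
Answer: 12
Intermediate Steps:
K(s) = -6*s (K(s) = -3*(s + s) = -6*s)
J*K(-2) = 1*(-6*(-2)) = 1*12 = 12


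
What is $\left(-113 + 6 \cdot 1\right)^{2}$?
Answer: $11449$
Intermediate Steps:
$\left(-113 + 6 \cdot 1\right)^{2} = \left(-113 + 6\right)^{2} = \left(-107\right)^{2} = 11449$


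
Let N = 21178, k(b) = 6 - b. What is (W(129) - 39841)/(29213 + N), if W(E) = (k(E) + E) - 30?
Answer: -39865/50391 ≈ -0.79111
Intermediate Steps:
W(E) = -24 (W(E) = ((6 - E) + E) - 30 = 6 - 30 = -24)
(W(129) - 39841)/(29213 + N) = (-24 - 39841)/(29213 + 21178) = -39865/50391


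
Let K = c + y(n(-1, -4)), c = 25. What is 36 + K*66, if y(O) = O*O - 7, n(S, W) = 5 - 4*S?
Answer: 6570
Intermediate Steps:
y(O) = -7 + O² (y(O) = O² - 7 = -7 + O²)
K = 99 (K = 25 + (-7 + (5 - 4*(-1))²) = 25 + (-7 + (5 + 4)²) = 25 + (-7 + 9²) = 25 + (-7 + 81) = 25 + 74 = 99)
36 + K*66 = 36 + 99*66 = 36 + 6534 = 6570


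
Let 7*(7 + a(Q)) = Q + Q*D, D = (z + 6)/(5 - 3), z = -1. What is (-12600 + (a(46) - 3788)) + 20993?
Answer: 4621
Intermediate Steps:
D = 5/2 (D = (-1 + 6)/(5 - 3) = 5/2 ≈ 2.5000)
a(Q) = -7 + Q/2 (a(Q) = -7 + (Q + Q*(5/2))/7 = -7 + (Q + 5*Q/2)/7 = -7 + (7*Q/2)/7 = -7 + Q/2)
(-12600 + (a(46) - 3788)) + 20993 = (-12600 + ((-7 + (½)*46) - 3788)) + 20993 = (-12600 + ((-7 + 23) - 3788)) + 20993 = (-12600 + (16 - 3788)) + 20993 = (-12600 - 3772) + 20993 = -16372 + 20993 = 4621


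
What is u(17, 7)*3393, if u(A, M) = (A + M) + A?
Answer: 139113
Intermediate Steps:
u(A, M) = M + 2*A
u(17, 7)*3393 = (7 + 2*17)*3393 = (7 + 34)*3393 = 41*3393 = 139113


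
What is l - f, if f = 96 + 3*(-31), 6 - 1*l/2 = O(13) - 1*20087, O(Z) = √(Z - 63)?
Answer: 40183 - 10*I*√2 ≈ 40183.0 - 14.142*I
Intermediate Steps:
O(Z) = √(-63 + Z)
l = 40186 - 10*I*√2 (l = 12 - 2*(√(-63 + 13) - 1*20087) = 12 - 2*(√(-50) - 20087) = 12 - 2*(5*I*√2 - 20087) = 12 - 2*(-20087 + 5*I*√2) = 12 + (40174 - 10*I*√2) = 40186 - 10*I*√2 ≈ 40186.0 - 14.142*I)
f = 3 (f = 96 - 93 = 3)
l - f = (40186 - 10*I*√2) - 1*3 = (40186 - 10*I*√2) - 3 = 40183 - 10*I*√2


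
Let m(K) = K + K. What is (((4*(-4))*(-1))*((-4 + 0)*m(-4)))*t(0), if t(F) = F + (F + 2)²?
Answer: 2048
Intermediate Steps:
t(F) = F + (2 + F)²
m(K) = 2*K
(((4*(-4))*(-1))*((-4 + 0)*m(-4)))*t(0) = (((4*(-4))*(-1))*((-4 + 0)*(2*(-4))))*(0 + (2 + 0)²) = ((-16*(-1))*(-4*(-8)))*(0 + 2²) = (16*32)*(0 + 4) = 512*4 = 2048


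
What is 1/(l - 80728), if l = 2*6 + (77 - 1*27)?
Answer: -1/80666 ≈ -1.2397e-5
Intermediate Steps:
l = 62 (l = 12 + (77 - 27) = 12 + 50 = 62)
1/(l - 80728) = 1/(62 - 80728) = 1/(-80666) = -1/80666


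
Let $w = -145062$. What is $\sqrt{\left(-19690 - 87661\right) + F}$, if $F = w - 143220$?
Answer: $i \sqrt{395633} \approx 628.99 i$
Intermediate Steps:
$F = -288282$ ($F = -145062 - 143220 = -288282$)
$\sqrt{\left(-19690 - 87661\right) + F} = \sqrt{\left(-19690 - 87661\right) - 288282} = \sqrt{-107351 - 288282} = \sqrt{-395633} = i \sqrt{395633}$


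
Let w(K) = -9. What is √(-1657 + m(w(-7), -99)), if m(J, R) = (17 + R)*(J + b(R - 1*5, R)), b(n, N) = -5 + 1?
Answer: I*√591 ≈ 24.31*I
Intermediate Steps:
b(n, N) = -4
m(J, R) = (-4 + J)*(17 + R) (m(J, R) = (17 + R)*(J - 4) = (17 + R)*(-4 + J) = (-4 + J)*(17 + R))
√(-1657 + m(w(-7), -99)) = √(-1657 + (-68 - 4*(-99) + 17*(-9) - 9*(-99))) = √(-1657 + (-68 + 396 - 153 + 891)) = √(-1657 + 1066) = √(-591) = I*√591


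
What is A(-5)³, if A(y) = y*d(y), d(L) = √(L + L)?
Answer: 1250*I*√10 ≈ 3952.8*I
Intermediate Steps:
d(L) = √2*√L (d(L) = √(2*L) = √2*√L)
A(y) = √2*y^(3/2) (A(y) = y*(√2*√y) = √2*y^(3/2))
A(-5)³ = (√2*(-5)^(3/2))³ = (√2*(-5*I*√5))³ = (-5*I*√10)³ = 1250*I*√10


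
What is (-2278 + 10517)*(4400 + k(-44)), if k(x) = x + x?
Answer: 35526568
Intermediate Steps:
k(x) = 2*x
(-2278 + 10517)*(4400 + k(-44)) = (-2278 + 10517)*(4400 + 2*(-44)) = 8239*(4400 - 88) = 8239*4312 = 35526568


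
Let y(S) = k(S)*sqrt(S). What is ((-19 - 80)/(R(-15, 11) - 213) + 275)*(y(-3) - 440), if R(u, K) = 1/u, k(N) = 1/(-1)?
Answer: -96842350/799 - 880385*I*sqrt(3)/3196 ≈ -1.212e+5 - 477.12*I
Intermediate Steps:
k(N) = -1
y(S) = -sqrt(S)
((-19 - 80)/(R(-15, 11) - 213) + 275)*(y(-3) - 440) = ((-19 - 80)/(1/(-15) - 213) + 275)*(-sqrt(-3) - 440) = (-99/(-1/15 - 213) + 275)*(-I*sqrt(3) - 440) = (-99/(-3196/15) + 275)*(-I*sqrt(3) - 440) = (-99*(-15/3196) + 275)*(-440 - I*sqrt(3)) = (1485/3196 + 275)*(-440 - I*sqrt(3)) = 880385*(-440 - I*sqrt(3))/3196 = -96842350/799 - 880385*I*sqrt(3)/3196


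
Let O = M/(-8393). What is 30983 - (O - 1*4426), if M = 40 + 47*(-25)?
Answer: 297186602/8393 ≈ 35409.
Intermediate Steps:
M = -1135 (M = 40 - 1175 = -1135)
O = 1135/8393 (O = -1135/(-8393) = -1135*(-1/8393) = 1135/8393 ≈ 0.13523)
30983 - (O - 1*4426) = 30983 - (1135/8393 - 1*4426) = 30983 - (1135/8393 - 4426) = 30983 - 1*(-37146283/8393) = 30983 + 37146283/8393 = 297186602/8393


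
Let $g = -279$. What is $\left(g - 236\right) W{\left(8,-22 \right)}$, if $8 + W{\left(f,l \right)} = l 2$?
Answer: $26780$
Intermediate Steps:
$W{\left(f,l \right)} = -8 + 2 l$ ($W{\left(f,l \right)} = -8 + l 2 = -8 + 2 l$)
$\left(g - 236\right) W{\left(8,-22 \right)} = \left(-279 - 236\right) \left(-8 + 2 \left(-22\right)\right) = - 515 \left(-8 - 44\right) = \left(-515\right) \left(-52\right) = 26780$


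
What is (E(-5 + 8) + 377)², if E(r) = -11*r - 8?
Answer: 112896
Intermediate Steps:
E(r) = -8 - 11*r
(E(-5 + 8) + 377)² = ((-8 - 11*(-5 + 8)) + 377)² = ((-8 - 11*3) + 377)² = ((-8 - 33) + 377)² = (-41 + 377)² = 336² = 112896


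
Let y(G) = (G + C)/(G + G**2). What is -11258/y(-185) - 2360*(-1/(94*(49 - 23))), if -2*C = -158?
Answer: 117074450030/32383 ≈ 3.6153e+6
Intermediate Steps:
C = 79 (C = -1/2*(-158) = 79)
y(G) = (79 + G)/(G + G**2) (y(G) = (G + 79)/(G + G**2) = (79 + G)/(G + G**2))
-11258/y(-185) - 2360*(-1/(94*(49 - 23))) = -11258*(-185*(1 - 185)/(79 - 185)) - 2360*(-1/(94*(49 - 23))) = -11258/((-1/185*(-106)/(-184))) - 2360/((-94*26)) = -11258/((-1/185*(-1/184)*(-106))) - 2360/(-2444) = -11258/(-53/17020) - 2360*(-1/2444) = -11258*(-17020/53) + 590/611 = 191611160/53 + 590/611 = 117074450030/32383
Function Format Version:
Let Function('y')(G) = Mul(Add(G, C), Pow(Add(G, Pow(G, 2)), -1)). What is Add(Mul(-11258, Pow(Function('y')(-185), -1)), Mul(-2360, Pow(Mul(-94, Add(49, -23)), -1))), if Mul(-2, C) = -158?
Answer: Rational(117074450030, 32383) ≈ 3.6153e+6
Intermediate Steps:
C = 79 (C = Mul(Rational(-1, 2), -158) = 79)
Function('y')(G) = Mul(Pow(Add(G, Pow(G, 2)), -1), Add(79, G)) (Function('y')(G) = Mul(Add(G, 79), Pow(Add(G, Pow(G, 2)), -1)) = Mul(Add(79, G), Pow(Add(G, Pow(G, 2)), -1)) = Mul(Pow(Add(G, Pow(G, 2)), -1), Add(79, G)))
Add(Mul(-11258, Pow(Function('y')(-185), -1)), Mul(-2360, Pow(Mul(-94, Add(49, -23)), -1))) = Add(Mul(-11258, Pow(Mul(Pow(-185, -1), Pow(Add(1, -185), -1), Add(79, -185)), -1)), Mul(-2360, Pow(Mul(-94, Add(49, -23)), -1))) = Add(Mul(-11258, Pow(Mul(Rational(-1, 185), Pow(-184, -1), -106), -1)), Mul(-2360, Pow(Mul(-94, 26), -1))) = Add(Mul(-11258, Pow(Mul(Rational(-1, 185), Rational(-1, 184), -106), -1)), Mul(-2360, Pow(-2444, -1))) = Add(Mul(-11258, Pow(Rational(-53, 17020), -1)), Mul(-2360, Rational(-1, 2444))) = Add(Mul(-11258, Rational(-17020, 53)), Rational(590, 611)) = Add(Rational(191611160, 53), Rational(590, 611)) = Rational(117074450030, 32383)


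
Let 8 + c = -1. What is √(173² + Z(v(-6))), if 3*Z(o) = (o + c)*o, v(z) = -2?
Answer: √269427/3 ≈ 173.02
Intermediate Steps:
c = -9 (c = -8 - 1 = -9)
Z(o) = o*(-9 + o)/3 (Z(o) = ((o - 9)*o)/3 = ((-9 + o)*o)/3 = (o*(-9 + o))/3 = o*(-9 + o)/3)
√(173² + Z(v(-6))) = √(173² + (⅓)*(-2)*(-9 - 2)) = √(29929 + (⅓)*(-2)*(-11)) = √(29929 + 22/3) = √(89809/3) = √269427/3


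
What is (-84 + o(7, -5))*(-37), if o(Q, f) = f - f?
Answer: 3108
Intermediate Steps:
o(Q, f) = 0
(-84 + o(7, -5))*(-37) = (-84 + 0)*(-37) = -84*(-37) = 3108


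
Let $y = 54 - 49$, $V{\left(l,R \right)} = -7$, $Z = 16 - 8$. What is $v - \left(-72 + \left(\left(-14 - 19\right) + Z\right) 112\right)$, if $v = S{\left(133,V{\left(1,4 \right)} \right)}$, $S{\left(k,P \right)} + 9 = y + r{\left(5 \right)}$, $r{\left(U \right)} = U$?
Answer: $2873$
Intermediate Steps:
$Z = 8$ ($Z = 16 - 8 = 8$)
$y = 5$
$S{\left(k,P \right)} = 1$ ($S{\left(k,P \right)} = -9 + \left(5 + 5\right) = -9 + 10 = 1$)
$v = 1$
$v - \left(-72 + \left(\left(-14 - 19\right) + Z\right) 112\right) = 1 - \left(-72 + \left(\left(-14 - 19\right) + 8\right) 112\right) = 1 - \left(-72 + \left(-33 + 8\right) 112\right) = 1 - \left(-72 - 2800\right) = 1 - -2872 = 1 + 2872 = 2873$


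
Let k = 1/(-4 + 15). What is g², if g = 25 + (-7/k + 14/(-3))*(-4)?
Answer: 1113025/9 ≈ 1.2367e+5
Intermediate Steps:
k = 1/11 ≈ 0.090909
g = 1055/3 (g = 25 + (-7/1/11 + 14/(-3))*(-4) = 25 + (-7*11 + 14*(-⅓))*(-4) = 25 + (-77 - 14/3)*(-4) = 25 - 245/3*(-4) = 25 + 980/3 = 1055/3 ≈ 351.67)
g² = (1055/3)² = 1113025/9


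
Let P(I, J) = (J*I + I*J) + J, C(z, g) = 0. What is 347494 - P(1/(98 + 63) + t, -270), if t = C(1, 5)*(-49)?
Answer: 55990544/161 ≈ 3.4777e+5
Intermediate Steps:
t = 0 (t = 0*(-49) = 0)
P(I, J) = J + 2*I*J (P(I, J) = (I*J + I*J) + J = 2*I*J + J = J + 2*I*J)
347494 - P(1/(98 + 63) + t, -270) = 347494 - (-270)*(1 + 2*(1/(98 + 63) + 0)) = 347494 - (-270)*(1 + 2*(1/161 + 0)) = 347494 - (-270)*(1 + 2*(1/161)) = 347494 - (-270)*(1 + 2/161) = 347494 - (-270)*163/161 = 347494 - 1*(-44010/161) = 347494 + 44010/161 = 55990544/161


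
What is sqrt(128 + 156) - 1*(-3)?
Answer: 3 + 2*sqrt(71) ≈ 19.852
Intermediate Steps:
sqrt(128 + 156) - 1*(-3) = sqrt(284) + 3 = 2*sqrt(71) + 3 = 3 + 2*sqrt(71)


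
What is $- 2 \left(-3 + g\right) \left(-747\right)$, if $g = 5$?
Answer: $2988$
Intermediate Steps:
$- 2 \left(-3 + g\right) \left(-747\right) = - 2 \left(-3 + 5\right) \left(-747\right) = \left(-2\right) 2 \left(-747\right) = \left(-4\right) \left(-747\right) = 2988$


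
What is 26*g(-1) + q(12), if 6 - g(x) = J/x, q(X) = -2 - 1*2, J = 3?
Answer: 230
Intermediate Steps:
q(X) = -4 (q(X) = -2 - 2 = -4)
g(x) = 6 - 3/x
26*g(-1) + q(12) = 26*(6 - 3/(-1)) - 4 = 26*(6 - 3*(-1)) - 4 = 26*(6 + 3) - 4 = 26*9 - 4 = 234 - 4 = 230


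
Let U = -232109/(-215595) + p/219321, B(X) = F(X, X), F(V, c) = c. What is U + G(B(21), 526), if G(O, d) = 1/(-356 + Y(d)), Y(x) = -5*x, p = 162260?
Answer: 9496916297717/5229316660410 ≈ 1.8161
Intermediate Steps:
B(X) = X
U = 3181067507/1751278185 (U = -232109/(-215595) + 162260/219321 = -232109*(-1/215595) + 162260*(1/219321) = 232109/215595 + 162260/219321 = 3181067507/1751278185 ≈ 1.8164)
G(O, d) = 1/(-356 - 5*d)
U + G(B(21), 526) = 3181067507/1751278185 - 1/(356 + 5*526) = 3181067507/1751278185 - 1/(356 + 2630) = 3181067507/1751278185 - 1/2986 = 9496916297717/5229316660410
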